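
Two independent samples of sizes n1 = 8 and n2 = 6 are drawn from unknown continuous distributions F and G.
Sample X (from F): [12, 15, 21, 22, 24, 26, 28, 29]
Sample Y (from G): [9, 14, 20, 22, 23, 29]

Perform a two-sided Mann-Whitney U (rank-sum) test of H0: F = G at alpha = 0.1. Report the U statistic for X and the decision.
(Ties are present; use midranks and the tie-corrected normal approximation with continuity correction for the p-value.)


Step 1: Combine and sort all 14 observations; assign midranks.
sorted (value, group): (9,Y), (12,X), (14,Y), (15,X), (20,Y), (21,X), (22,X), (22,Y), (23,Y), (24,X), (26,X), (28,X), (29,X), (29,Y)
ranks: 9->1, 12->2, 14->3, 15->4, 20->5, 21->6, 22->7.5, 22->7.5, 23->9, 24->10, 26->11, 28->12, 29->13.5, 29->13.5
Step 2: Rank sum for X: R1 = 2 + 4 + 6 + 7.5 + 10 + 11 + 12 + 13.5 = 66.
Step 3: U_X = R1 - n1(n1+1)/2 = 66 - 8*9/2 = 66 - 36 = 30.
       U_Y = n1*n2 - U_X = 48 - 30 = 18.
Step 4: Ties are present, so use the tie-corrected normal approximation (with continuity correction) for the p-value.
Step 5: p-value = 0.476705; compare to alpha = 0.1. fail to reject H0.

U_X = 30, p = 0.476705, fail to reject H0 at alpha = 0.1.


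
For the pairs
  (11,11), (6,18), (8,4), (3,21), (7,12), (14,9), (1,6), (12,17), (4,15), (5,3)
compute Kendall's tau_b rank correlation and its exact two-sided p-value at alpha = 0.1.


Step 1: Enumerate the 45 unordered pairs (i,j) with i<j and classify each by sign(x_j-x_i) * sign(y_j-y_i).
  (1,2):dx=-5,dy=+7->D; (1,3):dx=-3,dy=-7->C; (1,4):dx=-8,dy=+10->D; (1,5):dx=-4,dy=+1->D
  (1,6):dx=+3,dy=-2->D; (1,7):dx=-10,dy=-5->C; (1,8):dx=+1,dy=+6->C; (1,9):dx=-7,dy=+4->D
  (1,10):dx=-6,dy=-8->C; (2,3):dx=+2,dy=-14->D; (2,4):dx=-3,dy=+3->D; (2,5):dx=+1,dy=-6->D
  (2,6):dx=+8,dy=-9->D; (2,7):dx=-5,dy=-12->C; (2,8):dx=+6,dy=-1->D; (2,9):dx=-2,dy=-3->C
  (2,10):dx=-1,dy=-15->C; (3,4):dx=-5,dy=+17->D; (3,5):dx=-1,dy=+8->D; (3,6):dx=+6,dy=+5->C
  (3,7):dx=-7,dy=+2->D; (3,8):dx=+4,dy=+13->C; (3,9):dx=-4,dy=+11->D; (3,10):dx=-3,dy=-1->C
  (4,5):dx=+4,dy=-9->D; (4,6):dx=+11,dy=-12->D; (4,7):dx=-2,dy=-15->C; (4,8):dx=+9,dy=-4->D
  (4,9):dx=+1,dy=-6->D; (4,10):dx=+2,dy=-18->D; (5,6):dx=+7,dy=-3->D; (5,7):dx=-6,dy=-6->C
  (5,8):dx=+5,dy=+5->C; (5,9):dx=-3,dy=+3->D; (5,10):dx=-2,dy=-9->C; (6,7):dx=-13,dy=-3->C
  (6,8):dx=-2,dy=+8->D; (6,9):dx=-10,dy=+6->D; (6,10):dx=-9,dy=-6->C; (7,8):dx=+11,dy=+11->C
  (7,9):dx=+3,dy=+9->C; (7,10):dx=+4,dy=-3->D; (8,9):dx=-8,dy=-2->C; (8,10):dx=-7,dy=-14->C
  (9,10):dx=+1,dy=-12->D
Step 2: C = 20, D = 25, total pairs = 45.
Step 3: tau = (C - D)/(n(n-1)/2) = (20 - 25)/45 = -0.111111.
Step 4: Exact two-sided p-value (enumerate n! = 3628800 permutations of y under H0): p = 0.727490.
Step 5: alpha = 0.1. fail to reject H0.

tau_b = -0.1111 (C=20, D=25), p = 0.727490, fail to reject H0.


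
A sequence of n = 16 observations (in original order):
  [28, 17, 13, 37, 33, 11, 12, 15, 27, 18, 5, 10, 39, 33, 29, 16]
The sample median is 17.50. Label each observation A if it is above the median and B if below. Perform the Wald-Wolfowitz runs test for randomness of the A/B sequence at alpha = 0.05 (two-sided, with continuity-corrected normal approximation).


Step 1: Compute median = 17.50; label A = above, B = below.
Labels in order: ABBAABBBAABBAAAB  (n_A = 8, n_B = 8)
Step 2: Count runs R = 8.
Step 3: Under H0 (random ordering), E[R] = 2*n_A*n_B/(n_A+n_B) + 1 = 2*8*8/16 + 1 = 9.0000.
        Var[R] = 2*n_A*n_B*(2*n_A*n_B - n_A - n_B) / ((n_A+n_B)^2 * (n_A+n_B-1)) = 14336/3840 = 3.7333.
        SD[R] = 1.9322.
Step 4: Continuity-corrected z = (R + 0.5 - E[R]) / SD[R] = (8 + 0.5 - 9.0000) / 1.9322 = -0.2588.
Step 5: Two-sided p-value via normal approximation = 2*(1 - Phi(|z|)) = 0.795809.
Step 6: alpha = 0.05. fail to reject H0.

R = 8, z = -0.2588, p = 0.795809, fail to reject H0.


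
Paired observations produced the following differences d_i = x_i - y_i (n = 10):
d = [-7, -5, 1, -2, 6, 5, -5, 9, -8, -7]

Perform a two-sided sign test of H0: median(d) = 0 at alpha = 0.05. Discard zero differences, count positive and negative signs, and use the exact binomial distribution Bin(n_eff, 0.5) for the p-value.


Step 1: Discard zero differences. Original n = 10; n_eff = number of nonzero differences = 10.
Nonzero differences (with sign): -7, -5, +1, -2, +6, +5, -5, +9, -8, -7
Step 2: Count signs: positive = 4, negative = 6.
Step 3: Under H0: P(positive) = 0.5, so the number of positives S ~ Bin(10, 0.5).
Step 4: Two-sided exact p-value = sum of Bin(10,0.5) probabilities at or below the observed probability = 0.753906.
Step 5: alpha = 0.05. fail to reject H0.

n_eff = 10, pos = 4, neg = 6, p = 0.753906, fail to reject H0.


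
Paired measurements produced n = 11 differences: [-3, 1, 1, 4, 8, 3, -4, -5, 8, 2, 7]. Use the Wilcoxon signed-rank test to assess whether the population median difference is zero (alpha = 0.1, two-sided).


Step 1: Drop any zero differences (none here) and take |d_i|.
|d| = [3, 1, 1, 4, 8, 3, 4, 5, 8, 2, 7]
Step 2: Midrank |d_i| (ties get averaged ranks).
ranks: |3|->4.5, |1|->1.5, |1|->1.5, |4|->6.5, |8|->10.5, |3|->4.5, |4|->6.5, |5|->8, |8|->10.5, |2|->3, |7|->9
Step 3: Attach original signs; sum ranks with positive sign and with negative sign.
W+ = 1.5 + 1.5 + 6.5 + 10.5 + 4.5 + 10.5 + 3 + 9 = 47
W- = 4.5 + 6.5 + 8 = 19
(Check: W+ + W- = 66 should equal n(n+1)/2 = 66.)
Step 4: Test statistic W = min(W+, W-) = 19.
Step 5: Ties in |d|, so use the tie-corrected normal approximation.
        E[W] = n(n+1)/4 = 11*12/4 = 33.
        Tie groups: |d|=1 (t=2), |d|=3 (t=2), |d|=4 (t=2), |d|=8 (t=2); sum(t^3 - t) = 24.
        Var[W] = n(n+1)(2n+1)/24 - sum(t^3-t)/48 = 3036/24 - 24/48 = 126.
        z = (W - E[W]) / sqrt(Var[W]) = (19 - 33) / 11.2250 = -1.2472.
        Two-sided p = 2*Phi(z) = 0.212317.
Step 6: alpha = 0.1. fail to reject H0.

W+ = 47, W- = 19, W = min = 19, p = 0.212317, fail to reject H0.


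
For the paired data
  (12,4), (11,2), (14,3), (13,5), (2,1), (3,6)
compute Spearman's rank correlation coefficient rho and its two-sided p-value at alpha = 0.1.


Step 1: Rank x and y separately (midranks; no ties here).
rank(x): 12->4, 11->3, 14->6, 13->5, 2->1, 3->2
rank(y): 4->4, 2->2, 3->3, 5->5, 1->1, 6->6
Step 2: d_i = R_x(i) - R_y(i); compute d_i^2.
  (4-4)^2=0, (3-2)^2=1, (6-3)^2=9, (5-5)^2=0, (1-1)^2=0, (2-6)^2=16
sum(d^2) = 26.
Step 3: rho = 1 - 6*26 / (6*(6^2 - 1)) = 1 - 156/210 = 0.257143.
Step 4: Under H0, t = rho * sqrt((n-2)/(1-rho^2)) = 0.5322 ~ t(4).
Step 5: Two-sided p-value from the t-distribution with 4 df = 0.622787.
Step 6: alpha = 0.1. fail to reject H0.

rho = 0.2571, p = 0.622787, fail to reject H0 at alpha = 0.1.


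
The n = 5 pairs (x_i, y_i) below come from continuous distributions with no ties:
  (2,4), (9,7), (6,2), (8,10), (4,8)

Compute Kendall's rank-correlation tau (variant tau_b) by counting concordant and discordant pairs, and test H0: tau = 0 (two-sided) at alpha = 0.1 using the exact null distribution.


Step 1: Enumerate the 10 unordered pairs (i,j) with i<j and classify each by sign(x_j-x_i) * sign(y_j-y_i).
  (1,2):dx=+7,dy=+3->C; (1,3):dx=+4,dy=-2->D; (1,4):dx=+6,dy=+6->C; (1,5):dx=+2,dy=+4->C
  (2,3):dx=-3,dy=-5->C; (2,4):dx=-1,dy=+3->D; (2,5):dx=-5,dy=+1->D; (3,4):dx=+2,dy=+8->C
  (3,5):dx=-2,dy=+6->D; (4,5):dx=-4,dy=-2->C
Step 2: C = 6, D = 4, total pairs = 10.
Step 3: tau = (C - D)/(n(n-1)/2) = (6 - 4)/10 = 0.200000.
Step 4: Exact two-sided p-value (enumerate n! = 120 permutations of y under H0): p = 0.816667.
Step 5: alpha = 0.1. fail to reject H0.

tau_b = 0.2000 (C=6, D=4), p = 0.816667, fail to reject H0.


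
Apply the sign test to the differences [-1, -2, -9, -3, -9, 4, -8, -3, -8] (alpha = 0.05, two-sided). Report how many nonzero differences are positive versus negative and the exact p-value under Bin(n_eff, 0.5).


Step 1: Discard zero differences. Original n = 9; n_eff = number of nonzero differences = 9.
Nonzero differences (with sign): -1, -2, -9, -3, -9, +4, -8, -3, -8
Step 2: Count signs: positive = 1, negative = 8.
Step 3: Under H0: P(positive) = 0.5, so the number of positives S ~ Bin(9, 0.5).
Step 4: Two-sided exact p-value = sum of Bin(9,0.5) probabilities at or below the observed probability = 0.039062.
Step 5: alpha = 0.05. reject H0.

n_eff = 9, pos = 1, neg = 8, p = 0.039062, reject H0.


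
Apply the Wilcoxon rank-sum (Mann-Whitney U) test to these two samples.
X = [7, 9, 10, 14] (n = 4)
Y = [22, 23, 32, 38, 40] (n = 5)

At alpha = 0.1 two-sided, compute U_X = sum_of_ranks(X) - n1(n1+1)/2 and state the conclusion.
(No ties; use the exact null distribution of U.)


Step 1: Combine and sort all 9 observations; assign midranks.
sorted (value, group): (7,X), (9,X), (10,X), (14,X), (22,Y), (23,Y), (32,Y), (38,Y), (40,Y)
ranks: 7->1, 9->2, 10->3, 14->4, 22->5, 23->6, 32->7, 38->8, 40->9
Step 2: Rank sum for X: R1 = 1 + 2 + 3 + 4 = 10.
Step 3: U_X = R1 - n1(n1+1)/2 = 10 - 4*5/2 = 10 - 10 = 0.
       U_Y = n1*n2 - U_X = 20 - 0 = 20.
Step 4: No ties, so the exact null distribution of U (based on enumerating the C(9,4) = 126 equally likely rank assignments) gives the two-sided p-value.
Step 5: p-value = 0.015873; compare to alpha = 0.1. reject H0.

U_X = 0, p = 0.015873, reject H0 at alpha = 0.1.


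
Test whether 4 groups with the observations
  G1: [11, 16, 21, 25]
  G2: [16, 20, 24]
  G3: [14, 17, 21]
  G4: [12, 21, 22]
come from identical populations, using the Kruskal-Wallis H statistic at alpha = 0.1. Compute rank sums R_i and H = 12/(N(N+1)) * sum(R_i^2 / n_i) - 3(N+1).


Step 1: Combine all N = 13 observations and assign midranks.
sorted (value, group, rank): (11,G1,1), (12,G4,2), (14,G3,3), (16,G1,4.5), (16,G2,4.5), (17,G3,6), (20,G2,7), (21,G1,9), (21,G3,9), (21,G4,9), (22,G4,11), (24,G2,12), (25,G1,13)
Step 2: Sum ranks within each group.
R_1 = 27.5 (n_1 = 4)
R_2 = 23.5 (n_2 = 3)
R_3 = 18 (n_3 = 3)
R_4 = 22 (n_4 = 3)
Step 3: H = 12/(N(N+1)) * sum(R_i^2/n_i) - 3(N+1)
     = 12/(13*14) * (27.5^2/4 + 23.5^2/3 + 18^2/3 + 22^2/3) - 3*14
     = 0.065934 * 642.479 - 42
     = 0.361264.
Step 4: Ties present; correction factor C = 1 - 30/(13^3 - 13) = 0.986264. Corrected H = 0.361264 / 0.986264 = 0.366295.
Step 5: Under H0, H ~ chi^2(3); p-value = 0.947114.
Step 6: alpha = 0.1. fail to reject H0.

H = 0.3663, df = 3, p = 0.947114, fail to reject H0.


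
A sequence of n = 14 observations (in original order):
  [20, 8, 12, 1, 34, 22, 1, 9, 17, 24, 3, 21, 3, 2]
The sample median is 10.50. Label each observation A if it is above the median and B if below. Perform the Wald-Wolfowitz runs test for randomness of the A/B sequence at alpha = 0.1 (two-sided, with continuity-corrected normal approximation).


Step 1: Compute median = 10.50; label A = above, B = below.
Labels in order: ABABAABBAABABB  (n_A = 7, n_B = 7)
Step 2: Count runs R = 10.
Step 3: Under H0 (random ordering), E[R] = 2*n_A*n_B/(n_A+n_B) + 1 = 2*7*7/14 + 1 = 8.0000.
        Var[R] = 2*n_A*n_B*(2*n_A*n_B - n_A - n_B) / ((n_A+n_B)^2 * (n_A+n_B-1)) = 8232/2548 = 3.2308.
        SD[R] = 1.7974.
Step 4: Continuity-corrected z = (R - 0.5 - E[R]) / SD[R] = (10 - 0.5 - 8.0000) / 1.7974 = 0.8345.
Step 5: Two-sided p-value via normal approximation = 2*(1 - Phi(|z|)) = 0.403986.
Step 6: alpha = 0.1. fail to reject H0.

R = 10, z = 0.8345, p = 0.403986, fail to reject H0.


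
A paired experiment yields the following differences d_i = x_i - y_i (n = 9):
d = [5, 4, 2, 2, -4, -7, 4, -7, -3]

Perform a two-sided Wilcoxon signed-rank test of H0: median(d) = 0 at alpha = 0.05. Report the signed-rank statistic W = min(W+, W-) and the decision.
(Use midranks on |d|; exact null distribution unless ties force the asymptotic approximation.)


Step 1: Drop any zero differences (none here) and take |d_i|.
|d| = [5, 4, 2, 2, 4, 7, 4, 7, 3]
Step 2: Midrank |d_i| (ties get averaged ranks).
ranks: |5|->7, |4|->5, |2|->1.5, |2|->1.5, |4|->5, |7|->8.5, |4|->5, |7|->8.5, |3|->3
Step 3: Attach original signs; sum ranks with positive sign and with negative sign.
W+ = 7 + 5 + 1.5 + 1.5 + 5 = 20
W- = 5 + 8.5 + 8.5 + 3 = 25
(Check: W+ + W- = 45 should equal n(n+1)/2 = 45.)
Step 4: Test statistic W = min(W+, W-) = 20.
Step 5: Ties in |d|, so use the tie-corrected normal approximation.
        E[W] = n(n+1)/4 = 9*10/4 = 22.5.
        Tie groups: |d|=2 (t=2), |d|=4 (t=3), |d|=7 (t=2); sum(t^3 - t) = 36.
        Var[W] = n(n+1)(2n+1)/24 - sum(t^3-t)/48 = 1710/24 - 36/48 = 70.5.
        z = (W - E[W]) / sqrt(Var[W]) = (20 - 22.5) / 8.3964 = -0.2977.
        Two-sided p = 2*Phi(z) = 0.765897.
Step 6: alpha = 0.05. fail to reject H0.

W+ = 20, W- = 25, W = min = 20, p = 0.765897, fail to reject H0.


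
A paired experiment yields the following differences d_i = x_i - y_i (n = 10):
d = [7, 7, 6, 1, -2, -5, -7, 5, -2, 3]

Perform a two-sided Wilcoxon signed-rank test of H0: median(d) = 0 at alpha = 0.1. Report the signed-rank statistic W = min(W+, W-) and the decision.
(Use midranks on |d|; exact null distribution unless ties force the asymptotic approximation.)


Step 1: Drop any zero differences (none here) and take |d_i|.
|d| = [7, 7, 6, 1, 2, 5, 7, 5, 2, 3]
Step 2: Midrank |d_i| (ties get averaged ranks).
ranks: |7|->9, |7|->9, |6|->7, |1|->1, |2|->2.5, |5|->5.5, |7|->9, |5|->5.5, |2|->2.5, |3|->4
Step 3: Attach original signs; sum ranks with positive sign and with negative sign.
W+ = 9 + 9 + 7 + 1 + 5.5 + 4 = 35.5
W- = 2.5 + 5.5 + 9 + 2.5 = 19.5
(Check: W+ + W- = 55 should equal n(n+1)/2 = 55.)
Step 4: Test statistic W = min(W+, W-) = 19.5.
Step 5: Ties in |d|, so use the tie-corrected normal approximation.
        E[W] = n(n+1)/4 = 10*11/4 = 27.5.
        Tie groups: |d|=2 (t=2), |d|=5 (t=2), |d|=7 (t=3); sum(t^3 - t) = 36.
        Var[W] = n(n+1)(2n+1)/24 - sum(t^3-t)/48 = 2310/24 - 36/48 = 95.5.
        z = (W - E[W]) / sqrt(Var[W]) = (19.5 - 27.5) / 9.7724 = -0.8186.
        Two-sided p = 2*Phi(z) = 0.412997.
Step 6: alpha = 0.1. fail to reject H0.

W+ = 35.5, W- = 19.5, W = min = 19.5, p = 0.412997, fail to reject H0.


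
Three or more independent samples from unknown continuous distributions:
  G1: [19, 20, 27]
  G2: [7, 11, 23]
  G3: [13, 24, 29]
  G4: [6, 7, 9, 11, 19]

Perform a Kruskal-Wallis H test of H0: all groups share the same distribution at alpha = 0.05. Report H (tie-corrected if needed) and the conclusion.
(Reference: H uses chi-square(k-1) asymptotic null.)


Step 1: Combine all N = 14 observations and assign midranks.
sorted (value, group, rank): (6,G4,1), (7,G2,2.5), (7,G4,2.5), (9,G4,4), (11,G2,5.5), (11,G4,5.5), (13,G3,7), (19,G1,8.5), (19,G4,8.5), (20,G1,10), (23,G2,11), (24,G3,12), (27,G1,13), (29,G3,14)
Step 2: Sum ranks within each group.
R_1 = 31.5 (n_1 = 3)
R_2 = 19 (n_2 = 3)
R_3 = 33 (n_3 = 3)
R_4 = 21.5 (n_4 = 5)
Step 3: H = 12/(N(N+1)) * sum(R_i^2/n_i) - 3(N+1)
     = 12/(14*15) * (31.5^2/3 + 19^2/3 + 33^2/3 + 21.5^2/5) - 3*15
     = 0.057143 * 906.533 - 45
     = 6.801905.
Step 4: Ties present; correction factor C = 1 - 18/(14^3 - 14) = 0.993407. Corrected H = 6.801905 / 0.993407 = 6.847050.
Step 5: Under H0, H ~ chi^2(3); p-value = 0.076936.
Step 6: alpha = 0.05. fail to reject H0.

H = 6.8471, df = 3, p = 0.076936, fail to reject H0.


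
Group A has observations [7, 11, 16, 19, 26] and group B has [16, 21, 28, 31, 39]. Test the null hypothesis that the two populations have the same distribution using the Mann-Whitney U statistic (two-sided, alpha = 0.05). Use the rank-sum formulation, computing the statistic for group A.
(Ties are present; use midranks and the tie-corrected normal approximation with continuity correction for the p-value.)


Step 1: Combine and sort all 10 observations; assign midranks.
sorted (value, group): (7,X), (11,X), (16,X), (16,Y), (19,X), (21,Y), (26,X), (28,Y), (31,Y), (39,Y)
ranks: 7->1, 11->2, 16->3.5, 16->3.5, 19->5, 21->6, 26->7, 28->8, 31->9, 39->10
Step 2: Rank sum for X: R1 = 1 + 2 + 3.5 + 5 + 7 = 18.5.
Step 3: U_X = R1 - n1(n1+1)/2 = 18.5 - 5*6/2 = 18.5 - 15 = 3.5.
       U_Y = n1*n2 - U_X = 25 - 3.5 = 21.5.
Step 4: Ties are present, so use the tie-corrected normal approximation (with continuity correction) for the p-value.
Step 5: p-value = 0.074913; compare to alpha = 0.05. fail to reject H0.

U_X = 3.5, p = 0.074913, fail to reject H0 at alpha = 0.05.


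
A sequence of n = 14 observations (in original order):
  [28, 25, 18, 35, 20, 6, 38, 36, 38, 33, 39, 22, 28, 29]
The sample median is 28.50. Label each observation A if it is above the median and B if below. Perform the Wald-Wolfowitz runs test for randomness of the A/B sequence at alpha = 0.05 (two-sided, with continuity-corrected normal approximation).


Step 1: Compute median = 28.50; label A = above, B = below.
Labels in order: BBBABBAAAAABBA  (n_A = 7, n_B = 7)
Step 2: Count runs R = 6.
Step 3: Under H0 (random ordering), E[R] = 2*n_A*n_B/(n_A+n_B) + 1 = 2*7*7/14 + 1 = 8.0000.
        Var[R] = 2*n_A*n_B*(2*n_A*n_B - n_A - n_B) / ((n_A+n_B)^2 * (n_A+n_B-1)) = 8232/2548 = 3.2308.
        SD[R] = 1.7974.
Step 4: Continuity-corrected z = (R + 0.5 - E[R]) / SD[R] = (6 + 0.5 - 8.0000) / 1.7974 = -0.8345.
Step 5: Two-sided p-value via normal approximation = 2*(1 - Phi(|z|)) = 0.403986.
Step 6: alpha = 0.05. fail to reject H0.

R = 6, z = -0.8345, p = 0.403986, fail to reject H0.


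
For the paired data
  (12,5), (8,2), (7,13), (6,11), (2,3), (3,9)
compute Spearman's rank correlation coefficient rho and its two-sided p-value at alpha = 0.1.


Step 1: Rank x and y separately (midranks; no ties here).
rank(x): 12->6, 8->5, 7->4, 6->3, 2->1, 3->2
rank(y): 5->3, 2->1, 13->6, 11->5, 3->2, 9->4
Step 2: d_i = R_x(i) - R_y(i); compute d_i^2.
  (6-3)^2=9, (5-1)^2=16, (4-6)^2=4, (3-5)^2=4, (1-2)^2=1, (2-4)^2=4
sum(d^2) = 38.
Step 3: rho = 1 - 6*38 / (6*(6^2 - 1)) = 1 - 228/210 = -0.085714.
Step 4: Under H0, t = rho * sqrt((n-2)/(1-rho^2)) = -0.1721 ~ t(4).
Step 5: Two-sided p-value from the t-distribution with 4 df = 0.871743.
Step 6: alpha = 0.1. fail to reject H0.

rho = -0.0857, p = 0.871743, fail to reject H0 at alpha = 0.1.


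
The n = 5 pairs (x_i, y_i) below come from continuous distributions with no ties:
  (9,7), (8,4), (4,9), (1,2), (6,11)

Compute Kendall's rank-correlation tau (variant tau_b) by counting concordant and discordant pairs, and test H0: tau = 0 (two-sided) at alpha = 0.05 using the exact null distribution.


Step 1: Enumerate the 10 unordered pairs (i,j) with i<j and classify each by sign(x_j-x_i) * sign(y_j-y_i).
  (1,2):dx=-1,dy=-3->C; (1,3):dx=-5,dy=+2->D; (1,4):dx=-8,dy=-5->C; (1,5):dx=-3,dy=+4->D
  (2,3):dx=-4,dy=+5->D; (2,4):dx=-7,dy=-2->C; (2,5):dx=-2,dy=+7->D; (3,4):dx=-3,dy=-7->C
  (3,5):dx=+2,dy=+2->C; (4,5):dx=+5,dy=+9->C
Step 2: C = 6, D = 4, total pairs = 10.
Step 3: tau = (C - D)/(n(n-1)/2) = (6 - 4)/10 = 0.200000.
Step 4: Exact two-sided p-value (enumerate n! = 120 permutations of y under H0): p = 0.816667.
Step 5: alpha = 0.05. fail to reject H0.

tau_b = 0.2000 (C=6, D=4), p = 0.816667, fail to reject H0.


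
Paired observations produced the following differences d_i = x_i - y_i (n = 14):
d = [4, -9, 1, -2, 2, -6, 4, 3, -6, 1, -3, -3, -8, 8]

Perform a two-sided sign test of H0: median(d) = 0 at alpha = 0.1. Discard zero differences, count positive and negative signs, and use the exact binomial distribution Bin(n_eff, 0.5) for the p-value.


Step 1: Discard zero differences. Original n = 14; n_eff = number of nonzero differences = 14.
Nonzero differences (with sign): +4, -9, +1, -2, +2, -6, +4, +3, -6, +1, -3, -3, -8, +8
Step 2: Count signs: positive = 7, negative = 7.
Step 3: Under H0: P(positive) = 0.5, so the number of positives S ~ Bin(14, 0.5).
Step 4: Two-sided exact p-value = sum of Bin(14,0.5) probabilities at or below the observed probability = 1.000000.
Step 5: alpha = 0.1. fail to reject H0.

n_eff = 14, pos = 7, neg = 7, p = 1.000000, fail to reject H0.


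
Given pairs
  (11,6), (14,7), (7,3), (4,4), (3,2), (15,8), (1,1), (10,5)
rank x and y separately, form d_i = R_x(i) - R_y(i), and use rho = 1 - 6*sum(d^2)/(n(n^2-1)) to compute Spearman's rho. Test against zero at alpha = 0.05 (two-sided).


Step 1: Rank x and y separately (midranks; no ties here).
rank(x): 11->6, 14->7, 7->4, 4->3, 3->2, 15->8, 1->1, 10->5
rank(y): 6->6, 7->7, 3->3, 4->4, 2->2, 8->8, 1->1, 5->5
Step 2: d_i = R_x(i) - R_y(i); compute d_i^2.
  (6-6)^2=0, (7-7)^2=0, (4-3)^2=1, (3-4)^2=1, (2-2)^2=0, (8-8)^2=0, (1-1)^2=0, (5-5)^2=0
sum(d^2) = 2.
Step 3: rho = 1 - 6*2 / (8*(8^2 - 1)) = 1 - 12/504 = 0.976190.
Step 4: Under H0, t = rho * sqrt((n-2)/(1-rho^2)) = 11.0235 ~ t(6).
Step 5: Two-sided p-value from the t-distribution with 6 df = 0.000033.
Step 6: alpha = 0.05. reject H0.

rho = 0.9762, p = 0.000033, reject H0 at alpha = 0.05.


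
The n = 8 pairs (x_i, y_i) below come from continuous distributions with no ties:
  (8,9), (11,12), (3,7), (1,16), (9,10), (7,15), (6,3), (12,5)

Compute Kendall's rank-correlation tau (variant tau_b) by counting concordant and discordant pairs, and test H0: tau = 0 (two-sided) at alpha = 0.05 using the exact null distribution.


Step 1: Enumerate the 28 unordered pairs (i,j) with i<j and classify each by sign(x_j-x_i) * sign(y_j-y_i).
  (1,2):dx=+3,dy=+3->C; (1,3):dx=-5,dy=-2->C; (1,4):dx=-7,dy=+7->D; (1,5):dx=+1,dy=+1->C
  (1,6):dx=-1,dy=+6->D; (1,7):dx=-2,dy=-6->C; (1,8):dx=+4,dy=-4->D; (2,3):dx=-8,dy=-5->C
  (2,4):dx=-10,dy=+4->D; (2,5):dx=-2,dy=-2->C; (2,6):dx=-4,dy=+3->D; (2,7):dx=-5,dy=-9->C
  (2,8):dx=+1,dy=-7->D; (3,4):dx=-2,dy=+9->D; (3,5):dx=+6,dy=+3->C; (3,6):dx=+4,dy=+8->C
  (3,7):dx=+3,dy=-4->D; (3,8):dx=+9,dy=-2->D; (4,5):dx=+8,dy=-6->D; (4,6):dx=+6,dy=-1->D
  (4,7):dx=+5,dy=-13->D; (4,8):dx=+11,dy=-11->D; (5,6):dx=-2,dy=+5->D; (5,7):dx=-3,dy=-7->C
  (5,8):dx=+3,dy=-5->D; (6,7):dx=-1,dy=-12->C; (6,8):dx=+5,dy=-10->D; (7,8):dx=+6,dy=+2->C
Step 2: C = 12, D = 16, total pairs = 28.
Step 3: tau = (C - D)/(n(n-1)/2) = (12 - 16)/28 = -0.142857.
Step 4: Exact two-sided p-value (enumerate n! = 40320 permutations of y under H0): p = 0.719544.
Step 5: alpha = 0.05. fail to reject H0.

tau_b = -0.1429 (C=12, D=16), p = 0.719544, fail to reject H0.


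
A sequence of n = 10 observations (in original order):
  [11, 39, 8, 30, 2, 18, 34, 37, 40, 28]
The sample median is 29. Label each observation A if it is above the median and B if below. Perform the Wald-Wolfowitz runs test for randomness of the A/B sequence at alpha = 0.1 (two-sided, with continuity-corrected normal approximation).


Step 1: Compute median = 29; label A = above, B = below.
Labels in order: BABABBAAAB  (n_A = 5, n_B = 5)
Step 2: Count runs R = 7.
Step 3: Under H0 (random ordering), E[R] = 2*n_A*n_B/(n_A+n_B) + 1 = 2*5*5/10 + 1 = 6.0000.
        Var[R] = 2*n_A*n_B*(2*n_A*n_B - n_A - n_B) / ((n_A+n_B)^2 * (n_A+n_B-1)) = 2000/900 = 2.2222.
        SD[R] = 1.4907.
Step 4: Continuity-corrected z = (R - 0.5 - E[R]) / SD[R] = (7 - 0.5 - 6.0000) / 1.4907 = 0.3354.
Step 5: Two-sided p-value via normal approximation = 2*(1 - Phi(|z|)) = 0.737316.
Step 6: alpha = 0.1. fail to reject H0.

R = 7, z = 0.3354, p = 0.737316, fail to reject H0.


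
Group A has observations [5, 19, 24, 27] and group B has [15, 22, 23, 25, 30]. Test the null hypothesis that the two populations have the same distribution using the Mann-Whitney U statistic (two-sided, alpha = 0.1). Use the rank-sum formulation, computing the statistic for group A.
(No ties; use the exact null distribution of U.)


Step 1: Combine and sort all 9 observations; assign midranks.
sorted (value, group): (5,X), (15,Y), (19,X), (22,Y), (23,Y), (24,X), (25,Y), (27,X), (30,Y)
ranks: 5->1, 15->2, 19->3, 22->4, 23->5, 24->6, 25->7, 27->8, 30->9
Step 2: Rank sum for X: R1 = 1 + 3 + 6 + 8 = 18.
Step 3: U_X = R1 - n1(n1+1)/2 = 18 - 4*5/2 = 18 - 10 = 8.
       U_Y = n1*n2 - U_X = 20 - 8 = 12.
Step 4: No ties, so the exact null distribution of U (based on enumerating the C(9,4) = 126 equally likely rank assignments) gives the two-sided p-value.
Step 5: p-value = 0.730159; compare to alpha = 0.1. fail to reject H0.

U_X = 8, p = 0.730159, fail to reject H0 at alpha = 0.1.


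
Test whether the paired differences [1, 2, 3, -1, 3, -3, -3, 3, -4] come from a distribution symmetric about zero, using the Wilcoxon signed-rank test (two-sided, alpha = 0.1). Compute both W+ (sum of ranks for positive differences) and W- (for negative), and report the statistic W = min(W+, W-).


Step 1: Drop any zero differences (none here) and take |d_i|.
|d| = [1, 2, 3, 1, 3, 3, 3, 3, 4]
Step 2: Midrank |d_i| (ties get averaged ranks).
ranks: |1|->1.5, |2|->3, |3|->6, |1|->1.5, |3|->6, |3|->6, |3|->6, |3|->6, |4|->9
Step 3: Attach original signs; sum ranks with positive sign and with negative sign.
W+ = 1.5 + 3 + 6 + 6 + 6 = 22.5
W- = 1.5 + 6 + 6 + 9 = 22.5
(Check: W+ + W- = 45 should equal n(n+1)/2 = 45.)
Step 4: Test statistic W = min(W+, W-) = 22.5.
Step 5: Ties in |d|, so use the tie-corrected normal approximation.
        E[W] = n(n+1)/4 = 9*10/4 = 22.5.
        Tie groups: |d|=1 (t=2), |d|=3 (t=5); sum(t^3 - t) = 126.
        Var[W] = n(n+1)(2n+1)/24 - sum(t^3-t)/48 = 1710/24 - 126/48 = 68.625.
        z = (W - E[W]) / sqrt(Var[W]) = (22.5 - 22.5) / 8.2840 = 0.0000.
        Two-sided p = 2*Phi(z) = 1.000000.
Step 6: alpha = 0.1. fail to reject H0.

W+ = 22.5, W- = 22.5, W = min = 22.5, p = 1.000000, fail to reject H0.


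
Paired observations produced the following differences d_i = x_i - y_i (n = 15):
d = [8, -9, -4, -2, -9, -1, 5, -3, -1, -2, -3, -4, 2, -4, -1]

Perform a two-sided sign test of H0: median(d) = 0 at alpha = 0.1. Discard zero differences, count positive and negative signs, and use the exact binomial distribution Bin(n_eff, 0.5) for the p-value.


Step 1: Discard zero differences. Original n = 15; n_eff = number of nonzero differences = 15.
Nonzero differences (with sign): +8, -9, -4, -2, -9, -1, +5, -3, -1, -2, -3, -4, +2, -4, -1
Step 2: Count signs: positive = 3, negative = 12.
Step 3: Under H0: P(positive) = 0.5, so the number of positives S ~ Bin(15, 0.5).
Step 4: Two-sided exact p-value = sum of Bin(15,0.5) probabilities at or below the observed probability = 0.035156.
Step 5: alpha = 0.1. reject H0.

n_eff = 15, pos = 3, neg = 12, p = 0.035156, reject H0.


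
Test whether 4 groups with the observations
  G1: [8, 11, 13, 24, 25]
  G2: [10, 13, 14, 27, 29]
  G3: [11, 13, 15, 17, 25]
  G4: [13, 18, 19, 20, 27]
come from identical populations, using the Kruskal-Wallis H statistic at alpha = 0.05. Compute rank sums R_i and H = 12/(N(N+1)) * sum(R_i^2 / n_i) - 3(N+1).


Step 1: Combine all N = 20 observations and assign midranks.
sorted (value, group, rank): (8,G1,1), (10,G2,2), (11,G1,3.5), (11,G3,3.5), (13,G1,6.5), (13,G2,6.5), (13,G3,6.5), (13,G4,6.5), (14,G2,9), (15,G3,10), (17,G3,11), (18,G4,12), (19,G4,13), (20,G4,14), (24,G1,15), (25,G1,16.5), (25,G3,16.5), (27,G2,18.5), (27,G4,18.5), (29,G2,20)
Step 2: Sum ranks within each group.
R_1 = 42.5 (n_1 = 5)
R_2 = 56 (n_2 = 5)
R_3 = 47.5 (n_3 = 5)
R_4 = 64 (n_4 = 5)
Step 3: H = 12/(N(N+1)) * sum(R_i^2/n_i) - 3(N+1)
     = 12/(20*21) * (42.5^2/5 + 56^2/5 + 47.5^2/5 + 64^2/5) - 3*21
     = 0.028571 * 2258.9 - 63
     = 1.540000.
Step 4: Ties present; correction factor C = 1 - 78/(20^3 - 20) = 0.990226. Corrected H = 1.540000 / 0.990226 = 1.555201.
Step 5: Under H0, H ~ chi^2(3); p-value = 0.669590.
Step 6: alpha = 0.05. fail to reject H0.

H = 1.5552, df = 3, p = 0.669590, fail to reject H0.


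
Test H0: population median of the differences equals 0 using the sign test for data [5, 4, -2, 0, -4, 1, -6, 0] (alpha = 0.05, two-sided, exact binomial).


Step 1: Discard zero differences. Original n = 8; n_eff = number of nonzero differences = 6.
Nonzero differences (with sign): +5, +4, -2, -4, +1, -6
Step 2: Count signs: positive = 3, negative = 3.
Step 3: Under H0: P(positive) = 0.5, so the number of positives S ~ Bin(6, 0.5).
Step 4: Two-sided exact p-value = sum of Bin(6,0.5) probabilities at or below the observed probability = 1.000000.
Step 5: alpha = 0.05. fail to reject H0.

n_eff = 6, pos = 3, neg = 3, p = 1.000000, fail to reject H0.


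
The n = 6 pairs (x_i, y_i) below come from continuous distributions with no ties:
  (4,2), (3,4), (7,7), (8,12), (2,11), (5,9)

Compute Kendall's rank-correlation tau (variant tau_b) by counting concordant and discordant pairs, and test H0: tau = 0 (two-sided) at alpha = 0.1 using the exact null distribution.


Step 1: Enumerate the 15 unordered pairs (i,j) with i<j and classify each by sign(x_j-x_i) * sign(y_j-y_i).
  (1,2):dx=-1,dy=+2->D; (1,3):dx=+3,dy=+5->C; (1,4):dx=+4,dy=+10->C; (1,5):dx=-2,dy=+9->D
  (1,6):dx=+1,dy=+7->C; (2,3):dx=+4,dy=+3->C; (2,4):dx=+5,dy=+8->C; (2,5):dx=-1,dy=+7->D
  (2,6):dx=+2,dy=+5->C; (3,4):dx=+1,dy=+5->C; (3,5):dx=-5,dy=+4->D; (3,6):dx=-2,dy=+2->D
  (4,5):dx=-6,dy=-1->C; (4,6):dx=-3,dy=-3->C; (5,6):dx=+3,dy=-2->D
Step 2: C = 9, D = 6, total pairs = 15.
Step 3: tau = (C - D)/(n(n-1)/2) = (9 - 6)/15 = 0.200000.
Step 4: Exact two-sided p-value (enumerate n! = 720 permutations of y under H0): p = 0.719444.
Step 5: alpha = 0.1. fail to reject H0.

tau_b = 0.2000 (C=9, D=6), p = 0.719444, fail to reject H0.


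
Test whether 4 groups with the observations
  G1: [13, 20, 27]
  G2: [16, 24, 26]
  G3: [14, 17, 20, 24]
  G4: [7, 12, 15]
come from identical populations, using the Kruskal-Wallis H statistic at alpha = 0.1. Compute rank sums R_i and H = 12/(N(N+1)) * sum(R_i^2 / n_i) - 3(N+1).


Step 1: Combine all N = 13 observations and assign midranks.
sorted (value, group, rank): (7,G4,1), (12,G4,2), (13,G1,3), (14,G3,4), (15,G4,5), (16,G2,6), (17,G3,7), (20,G1,8.5), (20,G3,8.5), (24,G2,10.5), (24,G3,10.5), (26,G2,12), (27,G1,13)
Step 2: Sum ranks within each group.
R_1 = 24.5 (n_1 = 3)
R_2 = 28.5 (n_2 = 3)
R_3 = 30 (n_3 = 4)
R_4 = 8 (n_4 = 3)
Step 3: H = 12/(N(N+1)) * sum(R_i^2/n_i) - 3(N+1)
     = 12/(13*14) * (24.5^2/3 + 28.5^2/3 + 30^2/4 + 8^2/3) - 3*14
     = 0.065934 * 717.167 - 42
     = 5.285714.
Step 4: Ties present; correction factor C = 1 - 12/(13^3 - 13) = 0.994505. Corrected H = 5.285714 / 0.994505 = 5.314917.
Step 5: Under H0, H ~ chi^2(3); p-value = 0.150137.
Step 6: alpha = 0.1. fail to reject H0.

H = 5.3149, df = 3, p = 0.150137, fail to reject H0.


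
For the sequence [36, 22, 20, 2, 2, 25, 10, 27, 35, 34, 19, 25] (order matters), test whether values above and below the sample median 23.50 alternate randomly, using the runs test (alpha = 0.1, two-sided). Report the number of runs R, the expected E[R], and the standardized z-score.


Step 1: Compute median = 23.50; label A = above, B = below.
Labels in order: ABBBBABAAABA  (n_A = 6, n_B = 6)
Step 2: Count runs R = 7.
Step 3: Under H0 (random ordering), E[R] = 2*n_A*n_B/(n_A+n_B) + 1 = 2*6*6/12 + 1 = 7.0000.
        Var[R] = 2*n_A*n_B*(2*n_A*n_B - n_A - n_B) / ((n_A+n_B)^2 * (n_A+n_B-1)) = 4320/1584 = 2.7273.
        SD[R] = 1.6514.
Step 4: R = E[R], so z = 0 with no continuity correction.
Step 5: Two-sided p-value via normal approximation = 2*(1 - Phi(|z|)) = 1.000000.
Step 6: alpha = 0.1. fail to reject H0.

R = 7, z = 0.0000, p = 1.000000, fail to reject H0.


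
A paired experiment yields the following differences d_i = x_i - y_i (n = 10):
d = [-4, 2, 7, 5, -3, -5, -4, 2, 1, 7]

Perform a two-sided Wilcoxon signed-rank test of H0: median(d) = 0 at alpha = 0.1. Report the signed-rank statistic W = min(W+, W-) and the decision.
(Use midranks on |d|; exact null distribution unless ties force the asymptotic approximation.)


Step 1: Drop any zero differences (none here) and take |d_i|.
|d| = [4, 2, 7, 5, 3, 5, 4, 2, 1, 7]
Step 2: Midrank |d_i| (ties get averaged ranks).
ranks: |4|->5.5, |2|->2.5, |7|->9.5, |5|->7.5, |3|->4, |5|->7.5, |4|->5.5, |2|->2.5, |1|->1, |7|->9.5
Step 3: Attach original signs; sum ranks with positive sign and with negative sign.
W+ = 2.5 + 9.5 + 7.5 + 2.5 + 1 + 9.5 = 32.5
W- = 5.5 + 4 + 7.5 + 5.5 = 22.5
(Check: W+ + W- = 55 should equal n(n+1)/2 = 55.)
Step 4: Test statistic W = min(W+, W-) = 22.5.
Step 5: Ties in |d|, so use the tie-corrected normal approximation.
        E[W] = n(n+1)/4 = 10*11/4 = 27.5.
        Tie groups: |d|=2 (t=2), |d|=4 (t=2), |d|=5 (t=2), |d|=7 (t=2); sum(t^3 - t) = 24.
        Var[W] = n(n+1)(2n+1)/24 - sum(t^3-t)/48 = 2310/24 - 24/48 = 95.75.
        z = (W - E[W]) / sqrt(Var[W]) = (22.5 - 27.5) / 9.7852 = -0.5110.
        Two-sided p = 2*Phi(z) = 0.609368.
Step 6: alpha = 0.1. fail to reject H0.

W+ = 32.5, W- = 22.5, W = min = 22.5, p = 0.609368, fail to reject H0.


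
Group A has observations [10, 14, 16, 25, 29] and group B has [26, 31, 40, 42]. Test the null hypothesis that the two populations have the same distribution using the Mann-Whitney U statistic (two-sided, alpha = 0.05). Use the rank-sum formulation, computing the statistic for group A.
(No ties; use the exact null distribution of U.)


Step 1: Combine and sort all 9 observations; assign midranks.
sorted (value, group): (10,X), (14,X), (16,X), (25,X), (26,Y), (29,X), (31,Y), (40,Y), (42,Y)
ranks: 10->1, 14->2, 16->3, 25->4, 26->5, 29->6, 31->7, 40->8, 42->9
Step 2: Rank sum for X: R1 = 1 + 2 + 3 + 4 + 6 = 16.
Step 3: U_X = R1 - n1(n1+1)/2 = 16 - 5*6/2 = 16 - 15 = 1.
       U_Y = n1*n2 - U_X = 20 - 1 = 19.
Step 4: No ties, so the exact null distribution of U (based on enumerating the C(9,5) = 126 equally likely rank assignments) gives the two-sided p-value.
Step 5: p-value = 0.031746; compare to alpha = 0.05. reject H0.

U_X = 1, p = 0.031746, reject H0 at alpha = 0.05.


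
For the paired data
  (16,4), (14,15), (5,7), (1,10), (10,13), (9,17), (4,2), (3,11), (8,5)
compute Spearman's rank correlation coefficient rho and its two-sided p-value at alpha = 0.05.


Step 1: Rank x and y separately (midranks; no ties here).
rank(x): 16->9, 14->8, 5->4, 1->1, 10->7, 9->6, 4->3, 3->2, 8->5
rank(y): 4->2, 15->8, 7->4, 10->5, 13->7, 17->9, 2->1, 11->6, 5->3
Step 2: d_i = R_x(i) - R_y(i); compute d_i^2.
  (9-2)^2=49, (8-8)^2=0, (4-4)^2=0, (1-5)^2=16, (7-7)^2=0, (6-9)^2=9, (3-1)^2=4, (2-6)^2=16, (5-3)^2=4
sum(d^2) = 98.
Step 3: rho = 1 - 6*98 / (9*(9^2 - 1)) = 1 - 588/720 = 0.183333.
Step 4: Under H0, t = rho * sqrt((n-2)/(1-rho^2)) = 0.4934 ~ t(7).
Step 5: Two-sided p-value from the t-distribution with 7 df = 0.636820.
Step 6: alpha = 0.05. fail to reject H0.

rho = 0.1833, p = 0.636820, fail to reject H0 at alpha = 0.05.


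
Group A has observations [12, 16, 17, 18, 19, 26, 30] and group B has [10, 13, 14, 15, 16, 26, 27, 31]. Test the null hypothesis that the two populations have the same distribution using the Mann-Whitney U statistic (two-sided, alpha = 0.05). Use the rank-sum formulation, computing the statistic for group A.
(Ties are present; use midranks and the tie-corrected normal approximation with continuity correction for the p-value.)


Step 1: Combine and sort all 15 observations; assign midranks.
sorted (value, group): (10,Y), (12,X), (13,Y), (14,Y), (15,Y), (16,X), (16,Y), (17,X), (18,X), (19,X), (26,X), (26,Y), (27,Y), (30,X), (31,Y)
ranks: 10->1, 12->2, 13->3, 14->4, 15->5, 16->6.5, 16->6.5, 17->8, 18->9, 19->10, 26->11.5, 26->11.5, 27->13, 30->14, 31->15
Step 2: Rank sum for X: R1 = 2 + 6.5 + 8 + 9 + 10 + 11.5 + 14 = 61.
Step 3: U_X = R1 - n1(n1+1)/2 = 61 - 7*8/2 = 61 - 28 = 33.
       U_Y = n1*n2 - U_X = 56 - 33 = 23.
Step 4: Ties are present, so use the tie-corrected normal approximation (with continuity correction) for the p-value.
Step 5: p-value = 0.601875; compare to alpha = 0.05. fail to reject H0.

U_X = 33, p = 0.601875, fail to reject H0 at alpha = 0.05.


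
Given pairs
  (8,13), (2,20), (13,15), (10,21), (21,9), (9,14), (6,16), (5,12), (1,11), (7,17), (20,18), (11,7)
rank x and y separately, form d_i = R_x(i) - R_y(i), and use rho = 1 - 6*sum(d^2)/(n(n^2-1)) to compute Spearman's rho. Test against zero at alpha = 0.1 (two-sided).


Step 1: Rank x and y separately (midranks; no ties here).
rank(x): 8->6, 2->2, 13->10, 10->8, 21->12, 9->7, 6->4, 5->3, 1->1, 7->5, 20->11, 11->9
rank(y): 13->5, 20->11, 15->7, 21->12, 9->2, 14->6, 16->8, 12->4, 11->3, 17->9, 18->10, 7->1
Step 2: d_i = R_x(i) - R_y(i); compute d_i^2.
  (6-5)^2=1, (2-11)^2=81, (10-7)^2=9, (8-12)^2=16, (12-2)^2=100, (7-6)^2=1, (4-8)^2=16, (3-4)^2=1, (1-3)^2=4, (5-9)^2=16, (11-10)^2=1, (9-1)^2=64
sum(d^2) = 310.
Step 3: rho = 1 - 6*310 / (12*(12^2 - 1)) = 1 - 1860/1716 = -0.083916.
Step 4: Under H0, t = rho * sqrt((n-2)/(1-rho^2)) = -0.2663 ~ t(10).
Step 5: Two-sided p-value from the t-distribution with 10 df = 0.795415.
Step 6: alpha = 0.1. fail to reject H0.

rho = -0.0839, p = 0.795415, fail to reject H0 at alpha = 0.1.


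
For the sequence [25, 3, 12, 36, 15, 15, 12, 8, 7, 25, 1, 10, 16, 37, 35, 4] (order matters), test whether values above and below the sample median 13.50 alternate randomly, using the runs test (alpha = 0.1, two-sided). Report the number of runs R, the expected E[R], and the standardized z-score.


Step 1: Compute median = 13.50; label A = above, B = below.
Labels in order: ABBAAABBBABBAAAB  (n_A = 8, n_B = 8)
Step 2: Count runs R = 8.
Step 3: Under H0 (random ordering), E[R] = 2*n_A*n_B/(n_A+n_B) + 1 = 2*8*8/16 + 1 = 9.0000.
        Var[R] = 2*n_A*n_B*(2*n_A*n_B - n_A - n_B) / ((n_A+n_B)^2 * (n_A+n_B-1)) = 14336/3840 = 3.7333.
        SD[R] = 1.9322.
Step 4: Continuity-corrected z = (R + 0.5 - E[R]) / SD[R] = (8 + 0.5 - 9.0000) / 1.9322 = -0.2588.
Step 5: Two-sided p-value via normal approximation = 2*(1 - Phi(|z|)) = 0.795809.
Step 6: alpha = 0.1. fail to reject H0.

R = 8, z = -0.2588, p = 0.795809, fail to reject H0.


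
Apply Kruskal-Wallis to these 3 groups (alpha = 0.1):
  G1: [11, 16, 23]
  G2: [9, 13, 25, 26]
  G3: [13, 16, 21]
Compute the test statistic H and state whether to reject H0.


Step 1: Combine all N = 10 observations and assign midranks.
sorted (value, group, rank): (9,G2,1), (11,G1,2), (13,G2,3.5), (13,G3,3.5), (16,G1,5.5), (16,G3,5.5), (21,G3,7), (23,G1,8), (25,G2,9), (26,G2,10)
Step 2: Sum ranks within each group.
R_1 = 15.5 (n_1 = 3)
R_2 = 23.5 (n_2 = 4)
R_3 = 16 (n_3 = 3)
Step 3: H = 12/(N(N+1)) * sum(R_i^2/n_i) - 3(N+1)
     = 12/(10*11) * (15.5^2/3 + 23.5^2/4 + 16^2/3) - 3*11
     = 0.109091 * 303.479 - 33
     = 0.106818.
Step 4: Ties present; correction factor C = 1 - 12/(10^3 - 10) = 0.987879. Corrected H = 0.106818 / 0.987879 = 0.108129.
Step 5: Under H0, H ~ chi^2(2); p-value = 0.947371.
Step 6: alpha = 0.1. fail to reject H0.

H = 0.1081, df = 2, p = 0.947371, fail to reject H0.


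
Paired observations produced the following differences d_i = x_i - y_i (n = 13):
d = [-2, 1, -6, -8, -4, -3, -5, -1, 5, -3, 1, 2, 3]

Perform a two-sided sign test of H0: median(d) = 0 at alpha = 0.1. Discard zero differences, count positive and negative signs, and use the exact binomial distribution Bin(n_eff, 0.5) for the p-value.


Step 1: Discard zero differences. Original n = 13; n_eff = number of nonzero differences = 13.
Nonzero differences (with sign): -2, +1, -6, -8, -4, -3, -5, -1, +5, -3, +1, +2, +3
Step 2: Count signs: positive = 5, negative = 8.
Step 3: Under H0: P(positive) = 0.5, so the number of positives S ~ Bin(13, 0.5).
Step 4: Two-sided exact p-value = sum of Bin(13,0.5) probabilities at or below the observed probability = 0.581055.
Step 5: alpha = 0.1. fail to reject H0.

n_eff = 13, pos = 5, neg = 8, p = 0.581055, fail to reject H0.


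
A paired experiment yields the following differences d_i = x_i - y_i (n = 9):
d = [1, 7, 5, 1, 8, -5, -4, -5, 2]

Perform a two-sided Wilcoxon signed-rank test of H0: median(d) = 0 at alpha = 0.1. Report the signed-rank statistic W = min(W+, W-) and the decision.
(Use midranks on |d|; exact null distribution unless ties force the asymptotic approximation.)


Step 1: Drop any zero differences (none here) and take |d_i|.
|d| = [1, 7, 5, 1, 8, 5, 4, 5, 2]
Step 2: Midrank |d_i| (ties get averaged ranks).
ranks: |1|->1.5, |7|->8, |5|->6, |1|->1.5, |8|->9, |5|->6, |4|->4, |5|->6, |2|->3
Step 3: Attach original signs; sum ranks with positive sign and with negative sign.
W+ = 1.5 + 8 + 6 + 1.5 + 9 + 3 = 29
W- = 6 + 4 + 6 = 16
(Check: W+ + W- = 45 should equal n(n+1)/2 = 45.)
Step 4: Test statistic W = min(W+, W-) = 16.
Step 5: Ties in |d|, so use the tie-corrected normal approximation.
        E[W] = n(n+1)/4 = 9*10/4 = 22.5.
        Tie groups: |d|=1 (t=2), |d|=5 (t=3); sum(t^3 - t) = 30.
        Var[W] = n(n+1)(2n+1)/24 - sum(t^3-t)/48 = 1710/24 - 30/48 = 70.625.
        z = (W - E[W]) / sqrt(Var[W]) = (16 - 22.5) / 8.4039 = -0.7735.
        Two-sided p = 2*Phi(z) = 0.439254.
Step 6: alpha = 0.1. fail to reject H0.

W+ = 29, W- = 16, W = min = 16, p = 0.439254, fail to reject H0.
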